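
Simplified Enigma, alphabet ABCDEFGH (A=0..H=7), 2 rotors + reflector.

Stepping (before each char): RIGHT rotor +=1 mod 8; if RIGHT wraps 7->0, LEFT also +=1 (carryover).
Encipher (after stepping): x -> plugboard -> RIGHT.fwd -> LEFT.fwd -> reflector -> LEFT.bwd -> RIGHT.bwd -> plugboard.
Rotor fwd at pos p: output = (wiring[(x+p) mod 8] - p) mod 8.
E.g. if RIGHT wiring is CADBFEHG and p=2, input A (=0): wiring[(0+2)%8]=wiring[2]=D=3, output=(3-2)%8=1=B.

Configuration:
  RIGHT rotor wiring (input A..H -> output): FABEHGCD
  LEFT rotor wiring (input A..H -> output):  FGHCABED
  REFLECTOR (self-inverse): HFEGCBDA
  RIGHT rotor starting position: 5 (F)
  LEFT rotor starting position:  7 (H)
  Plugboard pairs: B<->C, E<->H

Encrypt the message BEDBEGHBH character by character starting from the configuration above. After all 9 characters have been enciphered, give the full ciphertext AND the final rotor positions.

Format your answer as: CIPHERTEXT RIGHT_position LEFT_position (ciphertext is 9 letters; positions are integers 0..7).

Char 1 ('B'): step: R->6, L=7; B->plug->C->R->H->L->F->refl->B->L'->F->R'->B->plug->C
Char 2 ('E'): step: R->7, L=7; E->plug->H->R->D->L->A->refl->H->L'->C->R'->D->plug->D
Char 3 ('D'): step: R->0, L->0 (L advanced); D->plug->D->R->E->L->A->refl->H->L'->C->R'->G->plug->G
Char 4 ('B'): step: R->1, L=0; B->plug->C->R->D->L->C->refl->E->L'->G->R'->D->plug->D
Char 5 ('E'): step: R->2, L=0; E->plug->H->R->G->L->E->refl->C->L'->D->R'->G->plug->G
Char 6 ('G'): step: R->3, L=0; G->plug->G->R->F->L->B->refl->F->L'->A->R'->E->plug->H
Char 7 ('H'): step: R->4, L=0; H->plug->E->R->B->L->G->refl->D->L'->H->R'->D->plug->D
Char 8 ('B'): step: R->5, L=0; B->plug->C->R->G->L->E->refl->C->L'->D->R'->E->plug->H
Char 9 ('H'): step: R->6, L=0; H->plug->E->R->D->L->C->refl->E->L'->G->R'->F->plug->F
Final: ciphertext=CDGDGHDHF, RIGHT=6, LEFT=0

Answer: CDGDGHDHF 6 0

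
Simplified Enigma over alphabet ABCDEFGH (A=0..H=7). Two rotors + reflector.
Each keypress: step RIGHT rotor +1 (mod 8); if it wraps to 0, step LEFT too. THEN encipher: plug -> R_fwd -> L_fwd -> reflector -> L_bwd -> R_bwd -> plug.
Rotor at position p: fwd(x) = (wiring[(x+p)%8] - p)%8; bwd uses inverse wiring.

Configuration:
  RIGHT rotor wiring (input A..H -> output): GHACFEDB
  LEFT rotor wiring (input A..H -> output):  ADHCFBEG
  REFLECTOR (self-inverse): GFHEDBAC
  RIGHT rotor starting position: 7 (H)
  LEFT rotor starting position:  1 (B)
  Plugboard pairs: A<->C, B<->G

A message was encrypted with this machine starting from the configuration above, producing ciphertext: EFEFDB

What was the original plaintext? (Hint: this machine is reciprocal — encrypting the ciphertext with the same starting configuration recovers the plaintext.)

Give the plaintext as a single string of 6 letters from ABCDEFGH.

Char 1 ('E'): step: R->0, L->2 (L advanced); E->plug->E->R->F->L->E->refl->D->L'->C->R'->D->plug->D
Char 2 ('F'): step: R->1, L=2; F->plug->F->R->C->L->D->refl->E->L'->F->R'->H->plug->H
Char 3 ('E'): step: R->2, L=2; E->plug->E->R->B->L->A->refl->G->L'->G->R'->A->plug->C
Char 4 ('F'): step: R->3, L=2; F->plug->F->R->D->L->H->refl->C->L'->E->R'->G->plug->B
Char 5 ('D'): step: R->4, L=2; D->plug->D->R->F->L->E->refl->D->L'->C->R'->E->plug->E
Char 6 ('B'): step: R->5, L=2; B->plug->G->R->F->L->E->refl->D->L'->C->R'->E->plug->E

Answer: DHCBEE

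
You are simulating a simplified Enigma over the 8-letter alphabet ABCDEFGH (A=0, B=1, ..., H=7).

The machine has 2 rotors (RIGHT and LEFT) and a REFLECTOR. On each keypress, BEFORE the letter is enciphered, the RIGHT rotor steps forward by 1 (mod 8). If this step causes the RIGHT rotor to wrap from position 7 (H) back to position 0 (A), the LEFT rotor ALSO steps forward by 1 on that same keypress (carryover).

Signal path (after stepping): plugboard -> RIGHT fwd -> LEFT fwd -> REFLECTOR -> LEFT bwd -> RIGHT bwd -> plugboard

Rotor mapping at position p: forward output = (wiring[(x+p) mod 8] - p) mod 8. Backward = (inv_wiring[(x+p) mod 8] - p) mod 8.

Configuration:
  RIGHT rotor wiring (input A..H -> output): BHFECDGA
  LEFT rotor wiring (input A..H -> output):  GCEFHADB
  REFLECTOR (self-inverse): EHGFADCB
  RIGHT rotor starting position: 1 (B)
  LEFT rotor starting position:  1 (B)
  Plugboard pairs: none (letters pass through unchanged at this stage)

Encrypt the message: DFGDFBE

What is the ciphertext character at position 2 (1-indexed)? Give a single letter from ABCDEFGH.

Char 1 ('D'): step: R->2, L=1; D->plug->D->R->B->L->D->refl->F->L'->H->R'->G->plug->G
Char 2 ('F'): step: R->3, L=1; F->plug->F->R->G->L->A->refl->E->L'->C->R'->H->plug->H

H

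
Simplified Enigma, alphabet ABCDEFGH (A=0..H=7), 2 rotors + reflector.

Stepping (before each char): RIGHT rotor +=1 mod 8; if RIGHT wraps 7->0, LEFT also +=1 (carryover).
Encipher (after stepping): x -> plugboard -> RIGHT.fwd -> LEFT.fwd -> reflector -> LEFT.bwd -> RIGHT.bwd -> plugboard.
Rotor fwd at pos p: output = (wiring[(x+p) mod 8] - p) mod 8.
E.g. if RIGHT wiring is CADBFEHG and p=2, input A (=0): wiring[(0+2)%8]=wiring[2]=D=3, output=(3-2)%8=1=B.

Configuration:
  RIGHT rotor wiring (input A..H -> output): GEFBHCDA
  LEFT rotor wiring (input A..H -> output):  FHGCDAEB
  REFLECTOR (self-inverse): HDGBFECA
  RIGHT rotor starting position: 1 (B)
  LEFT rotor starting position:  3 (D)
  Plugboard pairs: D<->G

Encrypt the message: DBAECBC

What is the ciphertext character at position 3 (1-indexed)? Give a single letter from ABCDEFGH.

Char 1 ('D'): step: R->2, L=3; D->plug->G->R->E->L->G->refl->C->L'->F->R'->C->plug->C
Char 2 ('B'): step: R->3, L=3; B->plug->B->R->E->L->G->refl->C->L'->F->R'->E->plug->E
Char 3 ('A'): step: R->4, L=3; A->plug->A->R->D->L->B->refl->D->L'->H->R'->C->plug->C

C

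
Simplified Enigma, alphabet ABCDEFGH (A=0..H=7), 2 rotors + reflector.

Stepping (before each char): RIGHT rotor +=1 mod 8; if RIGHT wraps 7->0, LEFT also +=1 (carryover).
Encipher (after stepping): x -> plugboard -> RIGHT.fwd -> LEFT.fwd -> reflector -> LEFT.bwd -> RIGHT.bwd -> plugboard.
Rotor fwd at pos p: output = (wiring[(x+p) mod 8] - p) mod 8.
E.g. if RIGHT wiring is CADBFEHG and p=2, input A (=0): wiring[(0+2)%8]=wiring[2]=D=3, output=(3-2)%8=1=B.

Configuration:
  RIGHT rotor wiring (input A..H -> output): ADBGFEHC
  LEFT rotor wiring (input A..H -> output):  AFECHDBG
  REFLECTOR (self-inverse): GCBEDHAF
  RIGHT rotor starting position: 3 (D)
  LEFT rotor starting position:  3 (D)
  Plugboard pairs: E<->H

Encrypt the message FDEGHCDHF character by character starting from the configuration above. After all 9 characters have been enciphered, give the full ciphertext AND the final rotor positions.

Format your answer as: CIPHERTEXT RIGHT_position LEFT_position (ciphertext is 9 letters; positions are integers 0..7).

Answer: DBGEBHEED 4 4

Derivation:
Char 1 ('F'): step: R->4, L=3; F->plug->F->R->H->L->B->refl->C->L'->G->R'->D->plug->D
Char 2 ('D'): step: R->5, L=3; D->plug->D->R->D->L->G->refl->A->L'->C->R'->B->plug->B
Char 3 ('E'): step: R->6, L=3; E->plug->H->R->G->L->C->refl->B->L'->H->R'->G->plug->G
Char 4 ('G'): step: R->7, L=3; G->plug->G->R->F->L->F->refl->H->L'->A->R'->H->plug->E
Char 5 ('H'): step: R->0, L->4 (L advanced); H->plug->E->R->F->L->B->refl->C->L'->D->R'->B->plug->B
Char 6 ('C'): step: R->1, L=4; C->plug->C->R->F->L->B->refl->C->L'->D->R'->E->plug->H
Char 7 ('D'): step: R->2, L=4; D->plug->D->R->C->L->F->refl->H->L'->B->R'->H->plug->E
Char 8 ('H'): step: R->3, L=4; H->plug->E->R->H->L->G->refl->A->L'->G->R'->H->plug->E
Char 9 ('F'): step: R->4, L=4; F->plug->F->R->H->L->G->refl->A->L'->G->R'->D->plug->D
Final: ciphertext=DBGEBHEED, RIGHT=4, LEFT=4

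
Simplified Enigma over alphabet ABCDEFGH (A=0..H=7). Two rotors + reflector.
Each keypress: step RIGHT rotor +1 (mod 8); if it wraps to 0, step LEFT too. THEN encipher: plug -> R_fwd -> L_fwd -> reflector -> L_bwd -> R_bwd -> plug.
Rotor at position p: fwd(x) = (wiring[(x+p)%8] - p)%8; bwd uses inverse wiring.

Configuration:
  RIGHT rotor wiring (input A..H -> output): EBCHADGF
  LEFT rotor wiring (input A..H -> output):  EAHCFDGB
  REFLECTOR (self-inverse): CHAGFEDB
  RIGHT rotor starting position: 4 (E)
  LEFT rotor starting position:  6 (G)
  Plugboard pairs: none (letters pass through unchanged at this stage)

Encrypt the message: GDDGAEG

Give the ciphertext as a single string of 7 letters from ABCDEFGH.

Answer: BAEBHBF

Derivation:
Char 1 ('G'): step: R->5, L=6; G->plug->G->R->C->L->G->refl->D->L'->B->R'->B->plug->B
Char 2 ('D'): step: R->6, L=6; D->plug->D->R->D->L->C->refl->A->L'->A->R'->A->plug->A
Char 3 ('D'): step: R->7, L=6; D->plug->D->R->D->L->C->refl->A->L'->A->R'->E->plug->E
Char 4 ('G'): step: R->0, L->7 (L advanced); G->plug->G->R->G->L->E->refl->F->L'->B->R'->B->plug->B
Char 5 ('A'): step: R->1, L=7; A->plug->A->R->A->L->C->refl->A->L'->D->R'->H->plug->H
Char 6 ('E'): step: R->2, L=7; E->plug->E->R->E->L->D->refl->G->L'->F->R'->B->plug->B
Char 7 ('G'): step: R->3, L=7; G->plug->G->R->G->L->E->refl->F->L'->B->R'->F->plug->F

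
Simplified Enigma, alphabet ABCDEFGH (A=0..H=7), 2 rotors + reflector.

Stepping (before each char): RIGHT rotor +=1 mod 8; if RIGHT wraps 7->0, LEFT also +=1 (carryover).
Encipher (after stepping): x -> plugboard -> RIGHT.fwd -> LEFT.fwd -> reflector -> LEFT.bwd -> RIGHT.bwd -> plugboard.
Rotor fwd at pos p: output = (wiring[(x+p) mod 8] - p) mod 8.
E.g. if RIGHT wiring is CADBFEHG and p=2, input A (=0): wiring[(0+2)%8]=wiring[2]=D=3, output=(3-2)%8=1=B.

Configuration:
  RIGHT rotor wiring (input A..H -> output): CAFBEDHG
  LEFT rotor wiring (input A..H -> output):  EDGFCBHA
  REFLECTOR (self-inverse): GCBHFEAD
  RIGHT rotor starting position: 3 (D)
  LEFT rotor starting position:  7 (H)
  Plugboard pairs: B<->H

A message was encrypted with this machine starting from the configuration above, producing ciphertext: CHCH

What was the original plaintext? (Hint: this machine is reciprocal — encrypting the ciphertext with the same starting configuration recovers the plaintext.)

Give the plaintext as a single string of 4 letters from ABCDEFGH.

Answer: BCEF

Derivation:
Char 1 ('C'): step: R->4, L=7; C->plug->C->R->D->L->H->refl->D->L'->F->R'->H->plug->B
Char 2 ('H'): step: R->5, L=7; H->plug->B->R->C->L->E->refl->F->L'->B->R'->C->plug->C
Char 3 ('C'): step: R->6, L=7; C->plug->C->R->E->L->G->refl->A->L'->H->R'->E->plug->E
Char 4 ('H'): step: R->7, L=7; H->plug->B->R->D->L->H->refl->D->L'->F->R'->F->plug->F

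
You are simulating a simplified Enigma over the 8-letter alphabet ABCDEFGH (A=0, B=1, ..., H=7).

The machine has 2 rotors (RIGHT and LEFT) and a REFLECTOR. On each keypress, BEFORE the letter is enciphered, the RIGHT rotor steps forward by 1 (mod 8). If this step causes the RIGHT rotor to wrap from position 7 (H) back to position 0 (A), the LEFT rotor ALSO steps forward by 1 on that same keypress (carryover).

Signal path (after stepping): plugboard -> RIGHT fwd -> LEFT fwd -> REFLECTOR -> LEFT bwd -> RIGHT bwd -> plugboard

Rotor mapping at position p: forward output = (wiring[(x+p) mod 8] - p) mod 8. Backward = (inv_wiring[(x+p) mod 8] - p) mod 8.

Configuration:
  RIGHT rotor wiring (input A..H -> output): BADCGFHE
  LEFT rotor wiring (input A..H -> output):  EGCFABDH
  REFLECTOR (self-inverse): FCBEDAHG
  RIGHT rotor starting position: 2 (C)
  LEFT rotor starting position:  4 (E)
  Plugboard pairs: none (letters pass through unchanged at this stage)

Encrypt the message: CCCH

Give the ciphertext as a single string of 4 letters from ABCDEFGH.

Answer: FDGE

Derivation:
Char 1 ('C'): step: R->3, L=4; C->plug->C->R->C->L->H->refl->G->L'->G->R'->F->plug->F
Char 2 ('C'): step: R->4, L=4; C->plug->C->R->D->L->D->refl->E->L'->A->R'->D->plug->D
Char 3 ('C'): step: R->5, L=4; C->plug->C->R->H->L->B->refl->C->L'->F->R'->G->plug->G
Char 4 ('H'): step: R->6, L=4; H->plug->H->R->H->L->B->refl->C->L'->F->R'->E->plug->E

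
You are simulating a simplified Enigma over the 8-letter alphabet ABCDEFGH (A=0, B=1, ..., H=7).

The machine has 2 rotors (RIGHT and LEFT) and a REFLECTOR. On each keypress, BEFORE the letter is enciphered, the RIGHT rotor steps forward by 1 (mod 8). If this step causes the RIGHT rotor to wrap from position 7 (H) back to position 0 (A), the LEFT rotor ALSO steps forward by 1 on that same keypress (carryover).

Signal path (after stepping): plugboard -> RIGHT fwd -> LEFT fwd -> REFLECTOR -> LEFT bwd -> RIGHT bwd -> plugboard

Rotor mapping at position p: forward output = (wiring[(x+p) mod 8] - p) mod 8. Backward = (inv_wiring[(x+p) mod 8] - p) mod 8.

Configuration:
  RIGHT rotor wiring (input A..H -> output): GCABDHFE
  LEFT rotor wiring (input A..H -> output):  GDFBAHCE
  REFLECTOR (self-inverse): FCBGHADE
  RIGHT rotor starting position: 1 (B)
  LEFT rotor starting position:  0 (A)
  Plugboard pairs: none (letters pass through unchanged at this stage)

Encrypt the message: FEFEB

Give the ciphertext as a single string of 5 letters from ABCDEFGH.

Char 1 ('F'): step: R->2, L=0; F->plug->F->R->C->L->F->refl->A->L'->E->R'->G->plug->G
Char 2 ('E'): step: R->3, L=0; E->plug->E->R->B->L->D->refl->G->L'->A->R'->B->plug->B
Char 3 ('F'): step: R->4, L=0; F->plug->F->R->G->L->C->refl->B->L'->D->R'->B->plug->B
Char 4 ('E'): step: R->5, L=0; E->plug->E->R->F->L->H->refl->E->L'->H->R'->C->plug->C
Char 5 ('B'): step: R->6, L=0; B->plug->B->R->G->L->C->refl->B->L'->D->R'->F->plug->F

Answer: GBBCF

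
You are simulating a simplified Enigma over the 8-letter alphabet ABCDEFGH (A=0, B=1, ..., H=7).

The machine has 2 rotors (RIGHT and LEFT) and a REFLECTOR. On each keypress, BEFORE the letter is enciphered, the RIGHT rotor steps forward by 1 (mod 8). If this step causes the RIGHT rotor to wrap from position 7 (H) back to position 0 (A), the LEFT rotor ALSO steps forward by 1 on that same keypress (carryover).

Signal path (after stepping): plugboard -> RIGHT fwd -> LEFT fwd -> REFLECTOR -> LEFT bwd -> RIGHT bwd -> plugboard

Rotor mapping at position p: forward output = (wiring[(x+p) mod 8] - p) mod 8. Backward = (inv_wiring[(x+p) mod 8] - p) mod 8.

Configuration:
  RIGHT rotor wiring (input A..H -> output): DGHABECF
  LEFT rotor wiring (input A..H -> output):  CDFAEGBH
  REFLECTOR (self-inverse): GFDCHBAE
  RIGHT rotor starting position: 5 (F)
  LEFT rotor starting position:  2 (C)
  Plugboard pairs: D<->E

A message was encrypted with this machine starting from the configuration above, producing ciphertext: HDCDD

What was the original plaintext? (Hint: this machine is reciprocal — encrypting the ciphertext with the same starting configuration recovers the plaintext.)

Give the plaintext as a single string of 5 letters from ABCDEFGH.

Answer: DAGBG

Derivation:
Char 1 ('H'): step: R->6, L=2; H->plug->H->R->G->L->A->refl->G->L'->B->R'->E->plug->D
Char 2 ('D'): step: R->7, L=2; D->plug->E->R->B->L->G->refl->A->L'->G->R'->A->plug->A
Char 3 ('C'): step: R->0, L->3 (L advanced); C->plug->C->R->H->L->C->refl->D->L'->C->R'->G->plug->G
Char 4 ('D'): step: R->1, L=3; D->plug->E->R->D->L->G->refl->A->L'->G->R'->B->plug->B
Char 5 ('D'): step: R->2, L=3; D->plug->E->R->A->L->F->refl->B->L'->B->R'->G->plug->G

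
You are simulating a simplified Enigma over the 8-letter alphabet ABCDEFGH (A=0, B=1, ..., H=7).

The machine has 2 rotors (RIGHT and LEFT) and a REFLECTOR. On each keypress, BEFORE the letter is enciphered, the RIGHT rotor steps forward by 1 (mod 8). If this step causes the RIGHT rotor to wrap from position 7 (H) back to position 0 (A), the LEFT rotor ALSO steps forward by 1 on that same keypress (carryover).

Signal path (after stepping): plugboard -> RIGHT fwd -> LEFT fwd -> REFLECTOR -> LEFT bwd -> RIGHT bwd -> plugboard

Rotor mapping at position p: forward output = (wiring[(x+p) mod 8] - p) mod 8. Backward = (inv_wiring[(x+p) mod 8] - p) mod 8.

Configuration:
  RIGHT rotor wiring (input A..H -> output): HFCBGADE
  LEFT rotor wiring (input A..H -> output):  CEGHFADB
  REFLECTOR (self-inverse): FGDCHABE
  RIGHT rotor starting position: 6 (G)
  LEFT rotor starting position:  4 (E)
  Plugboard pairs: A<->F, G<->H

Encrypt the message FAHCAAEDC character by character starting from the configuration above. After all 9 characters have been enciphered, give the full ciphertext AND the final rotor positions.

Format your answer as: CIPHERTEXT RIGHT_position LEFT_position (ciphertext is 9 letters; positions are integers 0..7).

Answer: DEEAHGBAB 7 5

Derivation:
Char 1 ('F'): step: R->7, L=4; F->plug->A->R->F->L->A->refl->F->L'->D->R'->D->plug->D
Char 2 ('A'): step: R->0, L->5 (L advanced); A->plug->F->R->A->L->D->refl->C->L'->G->R'->E->plug->E
Char 3 ('H'): step: R->1, L=5; H->plug->G->R->D->L->F->refl->A->L'->H->R'->E->plug->E
Char 4 ('C'): step: R->2, L=5; C->plug->C->R->E->L->H->refl->E->L'->C->R'->F->plug->A
Char 5 ('A'): step: R->3, L=5; A->plug->F->R->E->L->H->refl->E->L'->C->R'->G->plug->H
Char 6 ('A'): step: R->4, L=5; A->plug->F->R->B->L->G->refl->B->L'->F->R'->H->plug->G
Char 7 ('E'): step: R->5, L=5; E->plug->E->R->A->L->D->refl->C->L'->G->R'->B->plug->B
Char 8 ('D'): step: R->6, L=5; D->plug->D->R->H->L->A->refl->F->L'->D->R'->F->plug->A
Char 9 ('C'): step: R->7, L=5; C->plug->C->R->G->L->C->refl->D->L'->A->R'->B->plug->B
Final: ciphertext=DEEAHGBAB, RIGHT=7, LEFT=5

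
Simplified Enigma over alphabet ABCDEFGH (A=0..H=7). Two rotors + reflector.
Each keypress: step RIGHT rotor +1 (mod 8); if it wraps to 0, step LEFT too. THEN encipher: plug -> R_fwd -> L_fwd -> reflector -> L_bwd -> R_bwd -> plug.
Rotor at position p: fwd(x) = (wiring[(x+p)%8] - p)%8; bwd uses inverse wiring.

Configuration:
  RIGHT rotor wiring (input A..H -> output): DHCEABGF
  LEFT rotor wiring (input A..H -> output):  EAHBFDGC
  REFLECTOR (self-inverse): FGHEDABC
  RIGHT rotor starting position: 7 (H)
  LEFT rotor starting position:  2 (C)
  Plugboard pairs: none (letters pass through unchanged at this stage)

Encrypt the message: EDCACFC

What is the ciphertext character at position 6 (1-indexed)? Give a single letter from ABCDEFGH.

Char 1 ('E'): step: R->0, L->3 (L advanced); E->plug->E->R->A->L->G->refl->B->L'->F->R'->H->plug->H
Char 2 ('D'): step: R->1, L=3; D->plug->D->R->H->L->E->refl->D->L'->D->R'->C->plug->C
Char 3 ('C'): step: R->2, L=3; C->plug->C->R->G->L->F->refl->A->L'->C->R'->B->plug->B
Char 4 ('A'): step: R->3, L=3; A->plug->A->R->B->L->C->refl->H->L'->E->R'->G->plug->G
Char 5 ('C'): step: R->4, L=3; C->plug->C->R->C->L->A->refl->F->L'->G->R'->G->plug->G
Char 6 ('F'): step: R->5, L=3; F->plug->F->R->F->L->B->refl->G->L'->A->R'->C->plug->C

C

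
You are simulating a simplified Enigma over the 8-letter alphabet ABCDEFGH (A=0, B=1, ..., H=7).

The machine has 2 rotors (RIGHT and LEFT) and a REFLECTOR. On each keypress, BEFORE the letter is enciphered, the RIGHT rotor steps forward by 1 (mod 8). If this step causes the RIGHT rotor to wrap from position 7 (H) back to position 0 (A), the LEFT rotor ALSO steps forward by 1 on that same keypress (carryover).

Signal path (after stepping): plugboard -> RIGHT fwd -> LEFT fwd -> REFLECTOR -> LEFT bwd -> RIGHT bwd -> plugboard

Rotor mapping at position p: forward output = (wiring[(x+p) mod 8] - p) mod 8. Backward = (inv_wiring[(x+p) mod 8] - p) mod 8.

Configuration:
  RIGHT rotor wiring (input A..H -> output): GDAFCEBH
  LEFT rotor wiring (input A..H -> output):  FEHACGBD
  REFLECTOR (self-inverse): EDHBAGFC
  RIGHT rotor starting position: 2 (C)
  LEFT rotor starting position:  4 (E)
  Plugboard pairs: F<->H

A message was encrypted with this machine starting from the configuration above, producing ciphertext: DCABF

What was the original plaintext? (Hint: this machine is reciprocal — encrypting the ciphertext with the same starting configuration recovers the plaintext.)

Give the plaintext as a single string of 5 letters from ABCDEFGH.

Answer: EHFAA

Derivation:
Char 1 ('D'): step: R->3, L=4; D->plug->D->R->G->L->D->refl->B->L'->E->R'->E->plug->E
Char 2 ('C'): step: R->4, L=4; C->plug->C->R->F->L->A->refl->E->L'->H->R'->F->plug->H
Char 3 ('A'): step: R->5, L=4; A->plug->A->R->H->L->E->refl->A->L'->F->R'->H->plug->F
Char 4 ('B'): step: R->6, L=4; B->plug->B->R->B->L->C->refl->H->L'->D->R'->A->plug->A
Char 5 ('F'): step: R->7, L=4; F->plug->H->R->C->L->F->refl->G->L'->A->R'->A->plug->A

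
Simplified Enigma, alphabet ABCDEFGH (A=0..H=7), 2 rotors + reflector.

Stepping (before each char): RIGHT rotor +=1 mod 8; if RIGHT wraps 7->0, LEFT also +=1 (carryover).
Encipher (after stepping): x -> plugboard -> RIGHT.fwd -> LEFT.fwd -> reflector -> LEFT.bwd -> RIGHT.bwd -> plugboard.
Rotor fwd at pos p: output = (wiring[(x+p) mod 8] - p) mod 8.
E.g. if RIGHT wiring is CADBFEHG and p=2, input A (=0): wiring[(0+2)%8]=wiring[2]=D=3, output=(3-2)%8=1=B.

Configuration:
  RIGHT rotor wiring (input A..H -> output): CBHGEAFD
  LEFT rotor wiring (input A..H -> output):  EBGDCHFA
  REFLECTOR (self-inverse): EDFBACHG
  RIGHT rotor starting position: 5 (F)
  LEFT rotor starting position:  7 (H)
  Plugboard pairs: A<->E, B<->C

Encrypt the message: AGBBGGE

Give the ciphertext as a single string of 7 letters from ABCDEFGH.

Answer: HBFGHHD

Derivation:
Char 1 ('A'): step: R->6, L=7; A->plug->E->R->B->L->F->refl->C->L'->C->R'->H->plug->H
Char 2 ('G'): step: R->7, L=7; G->plug->G->R->B->L->F->refl->C->L'->C->R'->C->plug->B
Char 3 ('B'): step: R->0, L->0 (L advanced); B->plug->C->R->H->L->A->refl->E->L'->A->R'->F->plug->F
Char 4 ('B'): step: R->1, L=0; B->plug->C->R->F->L->H->refl->G->L'->C->R'->G->plug->G
Char 5 ('G'): step: R->2, L=0; G->plug->G->R->A->L->E->refl->A->L'->H->R'->H->plug->H
Char 6 ('G'): step: R->3, L=0; G->plug->G->R->G->L->F->refl->C->L'->E->R'->H->plug->H
Char 7 ('E'): step: R->4, L=0; E->plug->A->R->A->L->E->refl->A->L'->H->R'->D->plug->D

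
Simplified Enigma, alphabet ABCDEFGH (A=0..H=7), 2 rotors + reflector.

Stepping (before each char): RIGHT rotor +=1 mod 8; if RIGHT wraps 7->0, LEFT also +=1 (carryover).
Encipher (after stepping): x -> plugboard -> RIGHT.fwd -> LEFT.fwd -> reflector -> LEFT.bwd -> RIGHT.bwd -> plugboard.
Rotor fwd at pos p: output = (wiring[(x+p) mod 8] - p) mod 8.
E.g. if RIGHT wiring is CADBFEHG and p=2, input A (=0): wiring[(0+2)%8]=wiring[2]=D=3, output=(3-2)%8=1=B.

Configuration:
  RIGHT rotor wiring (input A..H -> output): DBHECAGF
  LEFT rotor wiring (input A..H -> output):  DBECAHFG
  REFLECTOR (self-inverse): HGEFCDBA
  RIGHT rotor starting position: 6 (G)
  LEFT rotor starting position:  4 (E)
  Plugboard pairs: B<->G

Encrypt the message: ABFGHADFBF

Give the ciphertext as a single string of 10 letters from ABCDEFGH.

Answer: GCDFFEBGEG

Derivation:
Char 1 ('A'): step: R->7, L=4; A->plug->A->R->G->L->A->refl->H->L'->E->R'->B->plug->G
Char 2 ('B'): step: R->0, L->5 (L advanced); B->plug->G->R->G->L->F->refl->D->L'->H->R'->C->plug->C
Char 3 ('F'): step: R->1, L=5; F->plug->F->R->F->L->H->refl->A->L'->B->R'->D->plug->D
Char 4 ('G'): step: R->2, L=5; G->plug->B->R->C->L->B->refl->G->L'->D->R'->F->plug->F
Char 5 ('H'): step: R->3, L=5; H->plug->H->R->E->L->E->refl->C->L'->A->R'->F->plug->F
Char 6 ('A'): step: R->4, L=5; A->plug->A->R->G->L->F->refl->D->L'->H->R'->E->plug->E
Char 7 ('D'): step: R->5, L=5; D->plug->D->R->G->L->F->refl->D->L'->H->R'->G->plug->B
Char 8 ('F'): step: R->6, L=5; F->plug->F->R->G->L->F->refl->D->L'->H->R'->B->plug->G
Char 9 ('B'): step: R->7, L=5; B->plug->G->R->B->L->A->refl->H->L'->F->R'->E->plug->E
Char 10 ('F'): step: R->0, L->6 (L advanced); F->plug->F->R->A->L->H->refl->A->L'->B->R'->B->plug->G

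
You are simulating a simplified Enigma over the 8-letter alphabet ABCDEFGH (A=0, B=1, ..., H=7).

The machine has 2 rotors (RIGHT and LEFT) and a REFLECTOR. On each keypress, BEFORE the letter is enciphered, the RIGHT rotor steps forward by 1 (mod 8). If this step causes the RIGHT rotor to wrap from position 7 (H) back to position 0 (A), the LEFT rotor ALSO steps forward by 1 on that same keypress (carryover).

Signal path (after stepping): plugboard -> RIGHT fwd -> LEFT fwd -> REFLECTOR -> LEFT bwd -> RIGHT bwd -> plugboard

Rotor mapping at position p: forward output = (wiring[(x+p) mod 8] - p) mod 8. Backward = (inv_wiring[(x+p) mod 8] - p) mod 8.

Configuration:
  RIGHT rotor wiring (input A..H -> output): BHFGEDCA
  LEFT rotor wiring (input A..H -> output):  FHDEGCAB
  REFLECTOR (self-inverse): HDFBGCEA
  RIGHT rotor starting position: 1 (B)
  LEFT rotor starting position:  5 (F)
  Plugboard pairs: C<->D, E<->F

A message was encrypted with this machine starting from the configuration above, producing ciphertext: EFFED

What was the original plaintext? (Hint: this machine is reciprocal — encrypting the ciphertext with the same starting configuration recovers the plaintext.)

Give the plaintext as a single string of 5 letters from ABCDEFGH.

Answer: AHHCG

Derivation:
Char 1 ('E'): step: R->2, L=5; E->plug->F->R->G->L->H->refl->A->L'->D->R'->A->plug->A
Char 2 ('F'): step: R->3, L=5; F->plug->E->R->F->L->G->refl->E->L'->C->R'->H->plug->H
Char 3 ('F'): step: R->4, L=5; F->plug->E->R->F->L->G->refl->E->L'->C->R'->H->plug->H
Char 4 ('E'): step: R->5, L=5; E->plug->F->R->A->L->F->refl->C->L'->E->R'->D->plug->C
Char 5 ('D'): step: R->6, L=5; D->plug->C->R->D->L->A->refl->H->L'->G->R'->G->plug->G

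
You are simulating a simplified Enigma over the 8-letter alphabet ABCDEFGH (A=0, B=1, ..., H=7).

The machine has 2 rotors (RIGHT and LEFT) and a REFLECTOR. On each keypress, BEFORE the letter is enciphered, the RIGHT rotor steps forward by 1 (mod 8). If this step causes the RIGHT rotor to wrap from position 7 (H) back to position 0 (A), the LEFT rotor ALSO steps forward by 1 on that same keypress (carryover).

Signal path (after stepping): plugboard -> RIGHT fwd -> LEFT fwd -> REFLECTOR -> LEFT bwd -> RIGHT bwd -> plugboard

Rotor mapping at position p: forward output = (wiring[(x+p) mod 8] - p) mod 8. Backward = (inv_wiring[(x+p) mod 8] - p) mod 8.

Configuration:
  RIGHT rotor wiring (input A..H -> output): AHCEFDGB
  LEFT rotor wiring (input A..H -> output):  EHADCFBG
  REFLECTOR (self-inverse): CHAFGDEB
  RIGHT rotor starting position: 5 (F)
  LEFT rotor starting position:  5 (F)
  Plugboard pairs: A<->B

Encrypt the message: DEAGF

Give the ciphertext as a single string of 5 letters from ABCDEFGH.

Char 1 ('D'): step: R->6, L=5; D->plug->D->R->B->L->E->refl->G->L'->G->R'->F->plug->F
Char 2 ('E'): step: R->7, L=5; E->plug->E->R->F->L->D->refl->F->L'->H->R'->H->plug->H
Char 3 ('A'): step: R->0, L->6 (L advanced); A->plug->B->R->H->L->H->refl->B->L'->D->R'->F->plug->F
Char 4 ('G'): step: R->1, L=6; G->plug->G->R->A->L->D->refl->F->L'->F->R'->F->plug->F
Char 5 ('F'): step: R->2, L=6; F->plug->F->R->H->L->H->refl->B->L'->D->R'->C->plug->C

Answer: FHFFC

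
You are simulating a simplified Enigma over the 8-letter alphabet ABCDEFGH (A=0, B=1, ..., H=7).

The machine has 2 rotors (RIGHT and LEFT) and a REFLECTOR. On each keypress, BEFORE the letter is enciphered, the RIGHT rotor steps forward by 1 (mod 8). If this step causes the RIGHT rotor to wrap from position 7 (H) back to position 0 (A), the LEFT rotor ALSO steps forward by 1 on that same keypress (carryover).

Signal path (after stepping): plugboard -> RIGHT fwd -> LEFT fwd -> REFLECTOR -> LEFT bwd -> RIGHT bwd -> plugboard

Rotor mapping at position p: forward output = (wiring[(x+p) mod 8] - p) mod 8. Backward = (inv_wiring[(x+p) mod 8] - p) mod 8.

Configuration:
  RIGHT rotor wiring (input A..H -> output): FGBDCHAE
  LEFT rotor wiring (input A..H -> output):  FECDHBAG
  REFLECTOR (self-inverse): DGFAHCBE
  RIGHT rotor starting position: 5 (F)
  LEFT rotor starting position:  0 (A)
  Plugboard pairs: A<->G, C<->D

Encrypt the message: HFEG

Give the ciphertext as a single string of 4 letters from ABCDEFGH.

Answer: ABBF

Derivation:
Char 1 ('H'): step: R->6, L=0; H->plug->H->R->B->L->E->refl->H->L'->E->R'->G->plug->A
Char 2 ('F'): step: R->7, L=0; F->plug->F->R->D->L->D->refl->A->L'->G->R'->B->plug->B
Char 3 ('E'): step: R->0, L->1 (L advanced); E->plug->E->R->C->L->C->refl->F->L'->G->R'->B->plug->B
Char 4 ('G'): step: R->1, L=1; G->plug->A->R->F->L->H->refl->E->L'->H->R'->F->plug->F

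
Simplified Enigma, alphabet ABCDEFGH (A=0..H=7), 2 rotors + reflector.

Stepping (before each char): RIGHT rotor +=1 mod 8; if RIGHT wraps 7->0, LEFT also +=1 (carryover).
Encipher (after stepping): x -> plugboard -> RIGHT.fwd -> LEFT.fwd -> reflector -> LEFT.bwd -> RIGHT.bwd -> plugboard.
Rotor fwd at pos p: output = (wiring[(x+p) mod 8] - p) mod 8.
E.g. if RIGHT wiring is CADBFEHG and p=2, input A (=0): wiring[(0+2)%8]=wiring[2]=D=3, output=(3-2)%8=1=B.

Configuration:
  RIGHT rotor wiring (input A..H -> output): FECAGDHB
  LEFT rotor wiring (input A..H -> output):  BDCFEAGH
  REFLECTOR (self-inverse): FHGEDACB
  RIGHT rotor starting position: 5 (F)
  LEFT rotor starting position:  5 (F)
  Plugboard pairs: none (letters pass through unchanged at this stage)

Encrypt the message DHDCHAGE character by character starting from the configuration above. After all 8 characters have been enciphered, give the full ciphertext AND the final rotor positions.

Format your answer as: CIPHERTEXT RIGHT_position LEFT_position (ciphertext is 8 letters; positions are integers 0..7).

Char 1 ('D'): step: R->6, L=5; D->plug->D->R->G->L->A->refl->F->L'->F->R'->H->plug->H
Char 2 ('H'): step: R->7, L=5; H->plug->H->R->A->L->D->refl->E->L'->D->R'->D->plug->D
Char 3 ('D'): step: R->0, L->6 (L advanced); D->plug->D->R->A->L->A->refl->F->L'->D->R'->F->plug->F
Char 4 ('C'): step: R->1, L=6; C->plug->C->R->H->L->C->refl->G->L'->G->R'->F->plug->F
Char 5 ('H'): step: R->2, L=6; H->plug->H->R->C->L->D->refl->E->L'->E->R'->C->plug->C
Char 6 ('A'): step: R->3, L=6; A->plug->A->R->F->L->H->refl->B->L'->B->R'->G->plug->G
Char 7 ('G'): step: R->4, L=6; G->plug->G->R->G->L->G->refl->C->L'->H->R'->B->plug->B
Char 8 ('E'): step: R->5, L=6; E->plug->E->R->H->L->C->refl->G->L'->G->R'->A->plug->A
Final: ciphertext=HDFFCGBA, RIGHT=5, LEFT=6

Answer: HDFFCGBA 5 6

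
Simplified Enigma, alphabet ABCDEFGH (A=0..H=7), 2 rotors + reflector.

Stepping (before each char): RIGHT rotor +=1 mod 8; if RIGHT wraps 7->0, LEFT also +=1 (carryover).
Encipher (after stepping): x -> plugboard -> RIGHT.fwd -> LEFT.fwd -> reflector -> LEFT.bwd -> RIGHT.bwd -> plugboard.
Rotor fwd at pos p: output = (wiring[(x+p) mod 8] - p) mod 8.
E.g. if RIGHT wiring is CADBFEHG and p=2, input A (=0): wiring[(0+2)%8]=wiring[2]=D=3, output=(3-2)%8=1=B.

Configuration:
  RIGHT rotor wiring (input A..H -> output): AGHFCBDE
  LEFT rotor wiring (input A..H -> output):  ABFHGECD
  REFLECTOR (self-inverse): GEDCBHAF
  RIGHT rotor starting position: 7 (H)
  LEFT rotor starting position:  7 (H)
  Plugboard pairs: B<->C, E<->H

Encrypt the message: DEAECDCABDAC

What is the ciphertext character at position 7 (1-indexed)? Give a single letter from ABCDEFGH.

Char 1 ('D'): step: R->0, L->0 (L advanced); D->plug->D->R->F->L->E->refl->B->L'->B->R'->F->plug->F
Char 2 ('E'): step: R->1, L=0; E->plug->H->R->H->L->D->refl->C->L'->G->R'->B->plug->C
Char 3 ('A'): step: R->2, L=0; A->plug->A->R->F->L->E->refl->B->L'->B->R'->E->plug->H
Char 4 ('E'): step: R->3, L=0; E->plug->H->R->E->L->G->refl->A->L'->A->R'->D->plug->D
Char 5 ('C'): step: R->4, L=0; C->plug->B->R->F->L->E->refl->B->L'->B->R'->H->plug->E
Char 6 ('D'): step: R->5, L=0; D->plug->D->R->D->L->H->refl->F->L'->C->R'->F->plug->F
Char 7 ('C'): step: R->6, L=0; C->plug->B->R->G->L->C->refl->D->L'->H->R'->F->plug->F

F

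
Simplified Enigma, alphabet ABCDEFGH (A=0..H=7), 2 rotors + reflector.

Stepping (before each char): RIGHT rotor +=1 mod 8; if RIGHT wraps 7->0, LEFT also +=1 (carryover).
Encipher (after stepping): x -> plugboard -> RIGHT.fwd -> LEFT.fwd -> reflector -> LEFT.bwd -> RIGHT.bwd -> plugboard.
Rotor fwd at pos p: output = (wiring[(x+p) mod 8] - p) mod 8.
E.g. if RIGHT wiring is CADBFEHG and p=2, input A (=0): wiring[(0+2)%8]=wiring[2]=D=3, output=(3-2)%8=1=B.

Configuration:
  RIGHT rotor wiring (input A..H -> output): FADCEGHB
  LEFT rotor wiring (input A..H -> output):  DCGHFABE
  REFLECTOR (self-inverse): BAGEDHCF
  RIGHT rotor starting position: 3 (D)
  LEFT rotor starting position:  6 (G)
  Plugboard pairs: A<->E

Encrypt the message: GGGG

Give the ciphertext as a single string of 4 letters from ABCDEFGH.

Answer: ACDC

Derivation:
Char 1 ('G'): step: R->4, L=6; G->plug->G->R->H->L->C->refl->G->L'->B->R'->E->plug->A
Char 2 ('G'): step: R->5, L=6; G->plug->G->R->F->L->B->refl->A->L'->E->R'->C->plug->C
Char 3 ('G'): step: R->6, L=6; G->plug->G->R->G->L->H->refl->F->L'->C->R'->D->plug->D
Char 4 ('G'): step: R->7, L=6; G->plug->G->R->H->L->C->refl->G->L'->B->R'->C->plug->C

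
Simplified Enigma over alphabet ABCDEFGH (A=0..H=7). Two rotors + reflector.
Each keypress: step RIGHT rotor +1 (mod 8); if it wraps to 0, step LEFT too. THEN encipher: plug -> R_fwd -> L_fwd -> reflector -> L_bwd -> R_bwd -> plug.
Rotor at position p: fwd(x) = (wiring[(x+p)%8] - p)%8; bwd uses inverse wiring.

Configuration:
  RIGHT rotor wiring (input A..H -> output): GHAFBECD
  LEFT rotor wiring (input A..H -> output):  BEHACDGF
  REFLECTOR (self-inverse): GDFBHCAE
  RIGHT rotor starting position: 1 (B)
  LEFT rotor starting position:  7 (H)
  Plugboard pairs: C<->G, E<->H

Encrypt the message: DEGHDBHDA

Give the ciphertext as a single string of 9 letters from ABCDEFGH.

Answer: FCDDHHCEB

Derivation:
Char 1 ('D'): step: R->2, L=7; D->plug->D->R->C->L->F->refl->C->L'->B->R'->F->plug->F
Char 2 ('E'): step: R->3, L=7; E->plug->H->R->F->L->D->refl->B->L'->E->R'->G->plug->C
Char 3 ('G'): step: R->4, L=7; G->plug->C->R->G->L->E->refl->H->L'->H->R'->D->plug->D
Char 4 ('H'): step: R->5, L=7; H->plug->E->R->C->L->F->refl->C->L'->B->R'->D->plug->D
Char 5 ('D'): step: R->6, L=7; D->plug->D->R->B->L->C->refl->F->L'->C->R'->E->plug->H
Char 6 ('B'): step: R->7, L=7; B->plug->B->R->H->L->H->refl->E->L'->G->R'->E->plug->H
Char 7 ('H'): step: R->0, L->0 (L advanced); H->plug->E->R->B->L->E->refl->H->L'->C->R'->G->plug->C
Char 8 ('D'): step: R->1, L=0; D->plug->D->R->A->L->B->refl->D->L'->F->R'->H->plug->E
Char 9 ('A'): step: R->2, L=0; A->plug->A->R->G->L->G->refl->A->L'->D->R'->B->plug->B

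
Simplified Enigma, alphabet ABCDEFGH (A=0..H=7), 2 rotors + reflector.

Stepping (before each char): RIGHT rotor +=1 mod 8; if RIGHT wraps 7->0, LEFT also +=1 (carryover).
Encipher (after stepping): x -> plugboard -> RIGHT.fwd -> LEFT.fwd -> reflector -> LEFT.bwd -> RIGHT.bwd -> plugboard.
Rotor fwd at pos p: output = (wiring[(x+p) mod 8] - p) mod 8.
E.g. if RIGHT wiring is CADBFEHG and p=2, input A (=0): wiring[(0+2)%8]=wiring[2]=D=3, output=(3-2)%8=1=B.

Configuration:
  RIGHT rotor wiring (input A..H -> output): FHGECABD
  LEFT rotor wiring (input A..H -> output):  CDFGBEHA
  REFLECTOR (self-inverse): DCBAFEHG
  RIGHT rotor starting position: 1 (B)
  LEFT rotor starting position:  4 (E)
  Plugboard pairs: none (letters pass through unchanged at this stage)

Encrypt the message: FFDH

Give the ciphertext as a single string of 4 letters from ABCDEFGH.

Answer: BAAB

Derivation:
Char 1 ('F'): step: R->2, L=4; F->plug->F->R->B->L->A->refl->D->L'->C->R'->B->plug->B
Char 2 ('F'): step: R->3, L=4; F->plug->F->R->C->L->D->refl->A->L'->B->R'->A->plug->A
Char 3 ('D'): step: R->4, L=4; D->plug->D->R->H->L->C->refl->B->L'->G->R'->A->plug->A
Char 4 ('H'): step: R->5, L=4; H->plug->H->R->F->L->H->refl->G->L'->E->R'->B->plug->B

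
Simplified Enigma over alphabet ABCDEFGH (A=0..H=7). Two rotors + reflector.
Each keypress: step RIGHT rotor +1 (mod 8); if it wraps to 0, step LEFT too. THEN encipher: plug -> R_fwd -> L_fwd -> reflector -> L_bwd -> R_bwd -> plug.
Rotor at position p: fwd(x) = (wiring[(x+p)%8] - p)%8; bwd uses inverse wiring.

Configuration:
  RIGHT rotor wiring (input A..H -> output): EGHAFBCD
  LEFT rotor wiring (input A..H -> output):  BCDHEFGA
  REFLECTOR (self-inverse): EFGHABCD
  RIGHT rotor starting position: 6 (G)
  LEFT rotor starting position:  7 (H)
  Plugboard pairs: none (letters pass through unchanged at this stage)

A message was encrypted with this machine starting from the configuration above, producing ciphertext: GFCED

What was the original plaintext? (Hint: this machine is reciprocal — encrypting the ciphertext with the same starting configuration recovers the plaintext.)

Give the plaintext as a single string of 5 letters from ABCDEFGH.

Answer: CBDAH

Derivation:
Char 1 ('G'): step: R->7, L=7; G->plug->G->R->C->L->D->refl->H->L'->H->R'->C->plug->C
Char 2 ('F'): step: R->0, L->0 (L advanced); F->plug->F->R->B->L->C->refl->G->L'->G->R'->B->plug->B
Char 3 ('C'): step: R->1, L=0; C->plug->C->R->H->L->A->refl->E->L'->E->R'->D->plug->D
Char 4 ('E'): step: R->2, L=0; E->plug->E->R->A->L->B->refl->F->L'->F->R'->A->plug->A
Char 5 ('D'): step: R->3, L=0; D->plug->D->R->H->L->A->refl->E->L'->E->R'->H->plug->H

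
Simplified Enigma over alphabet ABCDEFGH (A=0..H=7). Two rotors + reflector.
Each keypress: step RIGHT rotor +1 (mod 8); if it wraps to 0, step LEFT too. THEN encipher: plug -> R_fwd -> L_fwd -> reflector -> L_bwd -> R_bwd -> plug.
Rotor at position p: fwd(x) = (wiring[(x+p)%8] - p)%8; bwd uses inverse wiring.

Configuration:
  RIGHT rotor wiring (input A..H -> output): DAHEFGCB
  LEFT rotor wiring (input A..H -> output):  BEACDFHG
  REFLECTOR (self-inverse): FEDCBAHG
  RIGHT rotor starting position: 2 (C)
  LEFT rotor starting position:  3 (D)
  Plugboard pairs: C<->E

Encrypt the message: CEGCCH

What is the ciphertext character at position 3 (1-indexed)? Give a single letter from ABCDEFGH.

Char 1 ('C'): step: R->3, L=3; C->plug->E->R->G->L->B->refl->E->L'->D->R'->C->plug->E
Char 2 ('E'): step: R->4, L=3; E->plug->C->R->G->L->B->refl->E->L'->D->R'->G->plug->G
Char 3 ('G'): step: R->5, L=3; G->plug->G->R->H->L->F->refl->A->L'->B->R'->A->plug->A

A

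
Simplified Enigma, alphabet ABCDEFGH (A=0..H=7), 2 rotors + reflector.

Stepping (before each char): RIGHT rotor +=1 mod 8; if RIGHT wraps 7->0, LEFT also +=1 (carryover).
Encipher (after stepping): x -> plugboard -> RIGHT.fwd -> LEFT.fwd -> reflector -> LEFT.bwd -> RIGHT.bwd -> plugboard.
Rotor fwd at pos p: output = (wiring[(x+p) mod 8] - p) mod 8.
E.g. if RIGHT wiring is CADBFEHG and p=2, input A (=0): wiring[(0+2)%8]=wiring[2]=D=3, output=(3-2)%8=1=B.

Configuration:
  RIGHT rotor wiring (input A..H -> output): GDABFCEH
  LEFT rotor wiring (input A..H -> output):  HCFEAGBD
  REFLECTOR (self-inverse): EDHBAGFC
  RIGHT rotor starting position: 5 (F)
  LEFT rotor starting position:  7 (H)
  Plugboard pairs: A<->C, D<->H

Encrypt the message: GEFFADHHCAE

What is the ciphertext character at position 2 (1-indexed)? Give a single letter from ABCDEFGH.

Char 1 ('G'): step: R->6, L=7; G->plug->G->R->H->L->C->refl->H->L'->G->R'->A->plug->C
Char 2 ('E'): step: R->7, L=7; E->plug->E->R->C->L->D->refl->B->L'->F->R'->H->plug->D

D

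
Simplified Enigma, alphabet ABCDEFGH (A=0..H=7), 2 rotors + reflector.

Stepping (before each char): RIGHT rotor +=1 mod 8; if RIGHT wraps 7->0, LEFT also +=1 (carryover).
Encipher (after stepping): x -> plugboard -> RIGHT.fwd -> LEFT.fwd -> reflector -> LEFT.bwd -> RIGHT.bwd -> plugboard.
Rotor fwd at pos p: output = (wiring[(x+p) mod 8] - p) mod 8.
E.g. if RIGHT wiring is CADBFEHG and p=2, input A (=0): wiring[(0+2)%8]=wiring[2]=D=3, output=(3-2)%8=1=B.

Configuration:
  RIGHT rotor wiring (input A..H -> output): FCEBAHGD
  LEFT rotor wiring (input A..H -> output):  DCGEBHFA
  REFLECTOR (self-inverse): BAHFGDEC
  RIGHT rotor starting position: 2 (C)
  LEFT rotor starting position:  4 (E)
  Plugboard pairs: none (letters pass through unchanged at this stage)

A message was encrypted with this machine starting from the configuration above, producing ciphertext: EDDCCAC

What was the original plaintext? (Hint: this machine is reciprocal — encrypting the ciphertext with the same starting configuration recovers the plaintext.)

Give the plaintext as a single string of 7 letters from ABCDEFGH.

Answer: HCBGDDE

Derivation:
Char 1 ('E'): step: R->3, L=4; E->plug->E->R->A->L->F->refl->D->L'->B->R'->H->plug->H
Char 2 ('D'): step: R->4, L=4; D->plug->D->R->H->L->A->refl->B->L'->C->R'->C->plug->C
Char 3 ('D'): step: R->5, L=4; D->plug->D->R->A->L->F->refl->D->L'->B->R'->B->plug->B
Char 4 ('C'): step: R->6, L=4; C->plug->C->R->H->L->A->refl->B->L'->C->R'->G->plug->G
Char 5 ('C'): step: R->7, L=4; C->plug->C->R->D->L->E->refl->G->L'->F->R'->D->plug->D
Char 6 ('A'): step: R->0, L->5 (L advanced); A->plug->A->R->F->L->B->refl->A->L'->B->R'->D->plug->D
Char 7 ('C'): step: R->1, L=5; C->plug->C->R->A->L->C->refl->H->L'->G->R'->E->plug->E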